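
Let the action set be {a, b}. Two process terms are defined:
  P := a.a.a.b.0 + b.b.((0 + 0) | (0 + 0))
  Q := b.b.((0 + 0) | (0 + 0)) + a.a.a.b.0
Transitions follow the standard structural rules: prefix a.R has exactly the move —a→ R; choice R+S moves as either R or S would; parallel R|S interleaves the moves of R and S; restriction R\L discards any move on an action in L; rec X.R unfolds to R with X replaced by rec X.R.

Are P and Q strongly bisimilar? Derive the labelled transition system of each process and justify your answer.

Reachable graph of P (7 states):
  s0 = a.a.a.b.0 + b.b.((0 + 0) | (0 + 0)) → --a--▸ s1, --b--▸ s2
  s1 = a.a.b.0 → --a--▸ s3
  s2 = b.((0 + 0) | (0 + 0)) → --b--▸ s4
  s3 = a.b.0 → --a--▸ s5
  s4 = (0 + 0) | (0 + 0) → ·
  s5 = b.0 → --b--▸ s6
  s6 = 0 → ·
Reachable graph of Q (7 states):
  t0 = b.b.((0 + 0) | (0 + 0)) + a.a.a.b.0 → --a--▸ t1, --b--▸ t2
  t1 = a.a.b.0 → --a--▸ t3
  t2 = b.((0 + 0) | (0 + 0)) → --b--▸ t4
  t3 = a.b.0 → --a--▸ t5
  t4 = (0 + 0) | (0 + 0) → ·
  t5 = b.0 → --b--▸ t6
  t6 = 0 → ·
Partition-refinement fixed point:
  B0 = {s0, t0}
  B1 = {s2, s5, t2, t5}
  B2 = {s4, s6, t4, t6}
  B3 = {s1, t1}
  B4 = {s3, t3}
s0 ∈ B0, t0 ∈ B0 → same block

bisimilar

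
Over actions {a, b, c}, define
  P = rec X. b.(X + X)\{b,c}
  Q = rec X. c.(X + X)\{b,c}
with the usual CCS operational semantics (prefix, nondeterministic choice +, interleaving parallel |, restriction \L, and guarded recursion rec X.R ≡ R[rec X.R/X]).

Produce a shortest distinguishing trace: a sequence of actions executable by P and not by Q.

b

Reachable graph of P (2 states):
  s0 = rec X. b.(X + X)\{b,c} ⊢ --b--▸ s1
  s1 = ((rec X. b.(X + X)\{b,c}) + (rec X. b.(X + X)\{b,c}))\{b,c} ⊢ (no moves)
Reachable graph of Q (2 states):
  t0 = rec X. c.(X + X)\{b,c} ⊢ --c--▸ t1
  t1 = ((rec X. c.(X + X)\{b,c}) + (rec X. c.(X + X)\{b,c}))\{b,c} ⊢ (no moves)
Trace ⟨b⟩ through P, begin at {s0}:
  step 1 (b): {s1}
  ✓ P
Trace ⟨b⟩ through Q, begin at {t0}:
  step 1 (b): no successor for Q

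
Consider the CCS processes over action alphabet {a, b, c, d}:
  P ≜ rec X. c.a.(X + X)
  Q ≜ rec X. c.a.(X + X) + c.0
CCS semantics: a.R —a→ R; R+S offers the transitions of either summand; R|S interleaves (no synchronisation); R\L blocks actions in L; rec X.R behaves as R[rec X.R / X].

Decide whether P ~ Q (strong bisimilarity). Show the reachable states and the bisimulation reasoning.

P ≁ Q

Reachable graph of P (3 states):
  u0 = rec X. c.a.(X + X) → —c→ u1
  u1 = a.((rec X. c.a.(X + X)) + (rec X. c.a.(X + X))) → —a→ u2
  u2 = (rec X. c.a.(X + X)) + (rec X. c.a.(X + X)) → —c→ u1
Reachable graph of Q (4 states):
  v0 = rec X. c.a.(X + X) + c.0 → —c→ v1, —c→ v2
  v1 = 0 → (no moves)
  v2 = a.((rec X. c.a.(X + X) + c.0) + (rec X. c.a.(X + X) + c.0)) → —a→ v3
  v3 = (rec X. c.a.(X + X) + c.0) + (rec X. c.a.(X + X) + c.0) → —c→ v1, —c→ v2
Bisimilarity quotient blocks:
  B0 = {u0, u2}
  B1 = {u1}
  B2 = {v0, v3}
  B3 = {v2}
  B4 = {v1}
u0 ∈ B0, v0 ∈ B2 → different blocks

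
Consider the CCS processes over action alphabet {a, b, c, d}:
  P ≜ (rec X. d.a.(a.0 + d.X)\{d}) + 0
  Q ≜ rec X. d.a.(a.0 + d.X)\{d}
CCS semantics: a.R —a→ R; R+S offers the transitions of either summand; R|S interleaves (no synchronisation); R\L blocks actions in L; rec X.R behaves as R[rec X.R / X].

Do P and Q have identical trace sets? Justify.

traces(P) = traces(Q)

P's transition system — 4 states:
  m0 = (rec X. d.a.(a.0 + d.X)\{d}) + 0 | ··d··> m1
  m1 = a.(a.0 + d.(rec X. d.a.(a.0 + d.X)\{d}))\{d} | ··a··> m2
  m2 = (a.0 + d.(rec X. d.a.(a.0 + d.X)\{d}))\{d} | ··a··> m3
  m3 = 0\{d} | ·
Q's transition system — 4 states:
  n0 = rec X. d.a.(a.0 + d.X)\{d} | ··d··> n1
  n1 = a.(a.0 + d.(rec X. d.a.(a.0 + d.X)\{d}))\{d} | ··a··> n2
  n2 = (a.0 + d.(rec X. d.a.(a.0 + d.X)\{d}))\{d} | ··a··> n3
  n3 = 0\{d} | ·
Partition-refinement fixed point:
  B0 = {m0, n0}
  B1 = {m1, n1}
  B2 = {m2, n2}
  B3 = {m3, n3}
m0 ∈ B0, n0 ∈ B0 → same block
Bisimilar ⇒ trace-equivalent.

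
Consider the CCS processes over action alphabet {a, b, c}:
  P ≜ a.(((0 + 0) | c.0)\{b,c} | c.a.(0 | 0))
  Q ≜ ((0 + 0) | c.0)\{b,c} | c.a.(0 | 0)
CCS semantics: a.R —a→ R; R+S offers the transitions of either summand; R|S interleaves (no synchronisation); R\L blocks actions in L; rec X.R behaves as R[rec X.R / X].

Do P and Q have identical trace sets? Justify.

LTS(P): 4 reachable states
  m0 = a.(((0 + 0) | c.0)\{b,c} | c.a.(0 | 0)) → ··a··> m1
  m1 = ((0 + 0) | c.0)\{b,c} | c.a.(0 | 0) → ··c··> m2
  m2 = ((0 + 0) | c.0)\{b,c} | a.(0 | 0) → ··a··> m3
  m3 = ((0 + 0) | c.0)\{b,c} | (0 | 0) → stopped
LTS(Q): 3 reachable states
  n0 = ((0 + 0) | c.0)\{b,c} | c.a.(0 | 0) → ··c··> n1
  n1 = ((0 + 0) | c.0)\{b,c} | a.(0 | 0) → ··a··> n2
  n2 = ((0 + 0) | c.0)\{b,c} | (0 | 0) → stopped
Run σ = ⟨a⟩ on P: start {m0}
  step 1 (a): {m1}
  ✓ P
Run σ = ⟨a⟩ on Q: start {n0}
  step 1 (a): ∅ (Q stuck)

trace-distinct — witness ⟨a⟩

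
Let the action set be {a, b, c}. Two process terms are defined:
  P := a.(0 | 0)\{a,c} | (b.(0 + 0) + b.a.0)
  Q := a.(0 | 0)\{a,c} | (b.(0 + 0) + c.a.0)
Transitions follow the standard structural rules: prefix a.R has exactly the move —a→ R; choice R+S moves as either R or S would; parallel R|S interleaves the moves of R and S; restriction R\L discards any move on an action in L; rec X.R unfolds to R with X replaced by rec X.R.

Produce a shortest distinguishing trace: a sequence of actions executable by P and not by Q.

aba

LTS(P): 8 reachable states
  s0 = a.(0 | 0)\{a,c} | (b.(0 + 0) + b.a.0) | ··a··> s1, ··b··> s2, ··b··> s3
  s1 = (0 | 0)\{a,c} | (b.(0 + 0) + b.a.0) | ··b··> s4, ··b··> s5
  s2 = a.(0 | 0)\{a,c} | (0 + 0) | ··a··> s4
  s3 = a.(0 | 0)\{a,c} | a.0 | ··a··> s5, ··a··> s6
  s4 = (0 | 0)\{a,c} | (0 + 0) | deadlocked
  s5 = (0 | 0)\{a,c} | a.0 | ··a··> s7
  s6 = a.(0 | 0)\{a,c} | 0 | ··a··> s7
  s7 = (0 | 0)\{a,c} | 0 | deadlocked
LTS(Q): 8 reachable states
  t0 = a.(0 | 0)\{a,c} | (b.(0 + 0) + c.a.0) | ··a··> t1, ··b··> t2, ··c··> t3
  t1 = (0 | 0)\{a,c} | (b.(0 + 0) + c.a.0) | ··b··> t4, ··c··> t5
  t2 = a.(0 | 0)\{a,c} | (0 + 0) | ··a··> t4
  t3 = a.(0 | 0)\{a,c} | a.0 | ··a··> t5, ··a··> t6
  t4 = (0 | 0)\{a,c} | (0 + 0) | deadlocked
  t5 = (0 | 0)\{a,c} | a.0 | ··a··> t7
  t6 = a.(0 | 0)\{a,c} | 0 | ··a··> t7
  t7 = (0 | 0)\{a,c} | 0 | deadlocked
Executing aba from P (initial set {s0}):
  step 1 (a): {s1}
  step 2 (b): {s4, s5}
  step 3 (a): {s7}
  — P admits the full trace.
Executing aba from Q (initial set {t0}):
  step 1 (a): {t1}
  step 2 (b): {t4}
  step 3 (a): no successor for Q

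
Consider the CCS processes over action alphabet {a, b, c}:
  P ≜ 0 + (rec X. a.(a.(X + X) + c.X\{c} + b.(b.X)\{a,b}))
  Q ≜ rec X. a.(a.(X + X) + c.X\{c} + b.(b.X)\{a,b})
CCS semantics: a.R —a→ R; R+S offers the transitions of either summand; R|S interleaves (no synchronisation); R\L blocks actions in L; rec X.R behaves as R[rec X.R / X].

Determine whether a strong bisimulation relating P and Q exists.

P's transition system — 8 states:
  s0 = 0 + (rec X. a.(a.(X + X) + c.X\{c} + b.(b.X)\{a,b})) :: =a=> s1
  s1 = a.((rec X. a.(a.(X + X) + c.X\{c} + b.(b.X)\{a,b})) + (rec X. a.(a.(X + X) + c.X\{c} + b.(b.X)\{a,b}))) + c.(rec X. a.(a.(X + X) + c.X\{c} + b.(b.X)\{a,b}))\{c} + b.(b.(rec X. a.(a.(X + X) + c.X\{c} + b.(b.X)\{a,b})))\{a,b} :: =a=> s2, =b=> s3, =c=> s4
  s2 = (rec X. a.(a.(X + X) + c.X\{c} + b.(b.X)\{a,b})) + (rec X. a.(a.(X + X) + c.X\{c} + b.(b.X)\{a,b})) :: =a=> s1
  s3 = (b.(rec X. a.(a.(X + X) + c.X\{c} + b.(b.X)\{a,b})))\{a,b} :: stopped
  s4 = (rec X. a.(a.(X + X) + c.X\{c} + b.(b.X)\{a,b}))\{c} :: =a=> s5
  s5 = (a.((rec X. a.(a.(X + X) + c.X\{c} + b.(b.X)\{a,b})) + (rec X. a.(a.(X + X) + c.X\{c} + b.(b.X)\{a,b}))) + c.(rec X. a.(a.(X + X) + c.X\{c} + b.(b.X)\{a,b}))\{c} + b.(b.(rec X. a.(a.(X + X) + c.X\{c} + b.(b.X)\{a,b})))\{a,b})\{c} :: =a=> s6, =b=> s7
  s6 = ((rec X. a.(a.(X + X) + c.X\{c} + b.(b.X)\{a,b})) + (rec X. a.(a.(X + X) + c.X\{c} + b.(b.X)\{a,b})))\{c} :: =a=> s5
  s7 = (b.(rec X. a.(a.(X + X) + c.X\{c} + b.(b.X)\{a,b})))\{a,b}\{c} :: stopped
Q's transition system — 8 states:
  t0 = rec X. a.(a.(X + X) + c.X\{c} + b.(b.X)\{a,b}) :: =a=> t1
  t1 = a.((rec X. a.(a.(X + X) + c.X\{c} + b.(b.X)\{a,b})) + (rec X. a.(a.(X + X) + c.X\{c} + b.(b.X)\{a,b}))) + c.(rec X. a.(a.(X + X) + c.X\{c} + b.(b.X)\{a,b}))\{c} + b.(b.(rec X. a.(a.(X + X) + c.X\{c} + b.(b.X)\{a,b})))\{a,b} :: =a=> t2, =b=> t3, =c=> t4
  t2 = (rec X. a.(a.(X + X) + c.X\{c} + b.(b.X)\{a,b})) + (rec X. a.(a.(X + X) + c.X\{c} + b.(b.X)\{a,b})) :: =a=> t1
  t3 = (b.(rec X. a.(a.(X + X) + c.X\{c} + b.(b.X)\{a,b})))\{a,b} :: stopped
  t4 = (rec X. a.(a.(X + X) + c.X\{c} + b.(b.X)\{a,b}))\{c} :: =a=> t5
  t5 = (a.((rec X. a.(a.(X + X) + c.X\{c} + b.(b.X)\{a,b})) + (rec X. a.(a.(X + X) + c.X\{c} + b.(b.X)\{a,b}))) + c.(rec X. a.(a.(X + X) + c.X\{c} + b.(b.X)\{a,b}))\{c} + b.(b.(rec X. a.(a.(X + X) + c.X\{c} + b.(b.X)\{a,b})))\{a,b})\{c} :: =a=> t6, =b=> t7
  t6 = ((rec X. a.(a.(X + X) + c.X\{c} + b.(b.X)\{a,b})) + (rec X. a.(a.(X + X) + c.X\{c} + b.(b.X)\{a,b})))\{c} :: =a=> t5
  t7 = (b.(rec X. a.(a.(X + X) + c.X\{c} + b.(b.X)\{a,b})))\{a,b}\{c} :: stopped
Partition-refinement fixed point:
  B0 = {s0, s2, t0, t2}
  B1 = {s1, t1}
  B2 = {s3, s7, t3, t7}
  B3 = {s4, s6, t4, t6}
  B4 = {s5, t5}
s0 ∈ B0, t0 ∈ B0 → same block

P ~ Q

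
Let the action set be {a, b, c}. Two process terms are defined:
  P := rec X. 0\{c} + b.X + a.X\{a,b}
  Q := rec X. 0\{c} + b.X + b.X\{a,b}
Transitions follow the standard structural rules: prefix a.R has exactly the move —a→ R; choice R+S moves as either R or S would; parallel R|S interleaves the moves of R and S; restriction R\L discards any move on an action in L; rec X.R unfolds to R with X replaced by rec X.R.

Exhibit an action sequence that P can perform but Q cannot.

a

P's transition system — 2 states:
  p0 = rec X. 0\{c} + b.X + a.X\{a,b} | —a→ p1, —b→ p0
  p1 = (rec X. 0\{c} + b.X + a.X\{a,b})\{a,b} | (no moves)
Q's transition system — 2 states:
  q0 = rec X. 0\{c} + b.X + b.X\{a,b} | —b→ q0, —b→ q1
  q1 = (rec X. 0\{c} + b.X + b.X\{a,b})\{a,b} | (no moves)
Run σ = ⟨a⟩ on P: start {p0}
  [1] a ⇒ {p1}
  — P admits the full trace.
Run σ = ⟨a⟩ on Q: start {q0}
  [1] a ⇒ ∅ (Q stuck)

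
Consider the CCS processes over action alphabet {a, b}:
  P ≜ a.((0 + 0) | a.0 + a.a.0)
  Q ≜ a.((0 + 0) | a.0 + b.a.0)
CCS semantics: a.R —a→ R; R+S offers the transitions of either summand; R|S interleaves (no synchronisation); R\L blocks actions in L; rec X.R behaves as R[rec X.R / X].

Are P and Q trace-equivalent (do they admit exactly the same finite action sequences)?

P's transition system — 5 states:
  u0 = a.((0 + 0) | a.0 + a.a.0) | --a--▸ u1
  u1 = (0 + 0) | a.0 + a.a.0 | --a--▸ u2, --a--▸ u3
  u2 = (0 + 0) | 0 | ∅
  u3 = a.0 | --a--▸ u4
  u4 = 0 | ∅
Q's transition system — 5 states:
  v0 = a.((0 + 0) | a.0 + b.a.0) | --a--▸ v1
  v1 = (0 + 0) | a.0 + b.a.0 | --a--▸ v2, --b--▸ v3
  v2 = (0 + 0) | 0 | ∅
  v3 = a.0 | --a--▸ v4
  v4 = 0 | ∅
Run σ = ⟨aaa⟩ on P: start {u0}
  [1] a ⇒ {u1}
  [2] a ⇒ {u2, u3}
  [3] a ⇒ {u4}
  P completes σ.
Run σ = ⟨aaa⟩ on Q: start {v0}
  [1] a ⇒ {v1}
  [2] a ⇒ {v2}
  [3] a ⇒ no successor for Q

trace-distinct — witness ⟨aaa⟩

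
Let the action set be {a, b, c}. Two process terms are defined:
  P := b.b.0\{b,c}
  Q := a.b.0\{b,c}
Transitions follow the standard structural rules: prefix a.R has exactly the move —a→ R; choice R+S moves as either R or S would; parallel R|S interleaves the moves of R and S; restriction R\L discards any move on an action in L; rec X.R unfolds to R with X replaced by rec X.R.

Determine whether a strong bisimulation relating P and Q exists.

NO

Reachable graph of P (3 states):
  m0 = b.b.0\{b,c} | --b--▸ m1
  m1 = b.0\{b,c} | --b--▸ m2
  m2 = 0\{b,c} | ·
Reachable graph of Q (3 states):
  n0 = a.b.0\{b,c} | --a--▸ n1
  n1 = b.0\{b,c} | --b--▸ n2
  n2 = 0\{b,c} | ·
Partition-refinement fixed point:
  B0 = {m0}
  B1 = {m1, n1}
  B2 = {m2, n2}
  B3 = {n0}
m0 ∈ B0, n0 ∈ B3 → different blocks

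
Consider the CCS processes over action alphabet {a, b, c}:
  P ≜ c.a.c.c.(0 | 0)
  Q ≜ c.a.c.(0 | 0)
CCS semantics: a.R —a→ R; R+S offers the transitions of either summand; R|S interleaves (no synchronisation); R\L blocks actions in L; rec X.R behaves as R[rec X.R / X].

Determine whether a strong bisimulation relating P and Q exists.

not bisimilar

P's transition system — 5 states:
  u0 = c.a.c.c.(0 | 0) → --c--▸ u1
  u1 = a.c.c.(0 | 0) → --a--▸ u2
  u2 = c.c.(0 | 0) → --c--▸ u3
  u3 = c.(0 | 0) → --c--▸ u4
  u4 = 0 | 0 → deadlocked
Q's transition system — 4 states:
  v0 = c.a.c.(0 | 0) → --c--▸ v1
  v1 = a.c.(0 | 0) → --a--▸ v2
  v2 = c.(0 | 0) → --c--▸ v3
  v3 = 0 | 0 → deadlocked
Partition-refinement fixed point:
  B0 = {u0}
  B1 = {u1}
  B2 = {u2}
  B3 = {u3, v2}
  B4 = {u4, v3}
  B5 = {v0}
  B6 = {v1}
u0 ∈ B0, v0 ∈ B5 → different blocks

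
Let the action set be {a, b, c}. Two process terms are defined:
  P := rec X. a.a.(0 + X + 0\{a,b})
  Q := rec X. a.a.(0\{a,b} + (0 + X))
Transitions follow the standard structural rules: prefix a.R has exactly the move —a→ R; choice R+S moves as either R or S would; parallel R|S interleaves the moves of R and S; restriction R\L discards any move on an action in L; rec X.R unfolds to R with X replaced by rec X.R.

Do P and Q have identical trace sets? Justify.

YES

P's transition system — 3 states:
  m0 = rec X. a.a.(0 + X + 0\{a,b}) has moves --a--▸ m1
  m1 = a.(0 + (rec X. a.a.(0 + X + 0\{a,b})) + 0\{a,b}) has moves --a--▸ m2
  m2 = 0 + (rec X. a.a.(0 + X + 0\{a,b})) + 0\{a,b} has moves --a--▸ m1
Q's transition system — 3 states:
  n0 = rec X. a.a.(0\{a,b} + (0 + X)) has moves --a--▸ n1
  n1 = a.(0\{a,b} + (0 + (rec X. a.a.(0\{a,b} + (0 + X))))) has moves --a--▸ n2
  n2 = 0\{a,b} + (0 + (rec X. a.a.(0\{a,b} + (0 + X)))) has moves --a--▸ n1
Coarsest stable partition (strong bisimilarity classes):
  B0 = {m0, m1, m2, n0, n1, n2}
m0 ∈ B0, n0 ∈ B0 → same block
Bisimilar ⇒ trace-equivalent.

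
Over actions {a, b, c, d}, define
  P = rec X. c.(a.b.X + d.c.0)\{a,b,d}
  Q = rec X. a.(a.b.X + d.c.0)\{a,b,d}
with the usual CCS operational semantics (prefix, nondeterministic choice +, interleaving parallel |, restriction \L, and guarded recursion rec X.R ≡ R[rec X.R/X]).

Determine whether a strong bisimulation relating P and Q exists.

P's transition system — 2 states:
  u0 = rec X. c.(a.b.X + d.c.0)\{a,b,d} ⊢ —c→ u1
  u1 = (a.b.(rec X. c.(a.b.X + d.c.0)\{a,b,d}) + d.c.0)\{a,b,d} ⊢ stopped
Q's transition system — 2 states:
  v0 = rec X. a.(a.b.X + d.c.0)\{a,b,d} ⊢ —a→ v1
  v1 = (a.b.(rec X. a.(a.b.X + d.c.0)\{a,b,d}) + d.c.0)\{a,b,d} ⊢ stopped
Partition-refinement fixed point:
  B0 = {u0}
  B1 = {u1, v1}
  B2 = {v0}
u0 ∈ B0, v0 ∈ B2 → different blocks

P ≁ Q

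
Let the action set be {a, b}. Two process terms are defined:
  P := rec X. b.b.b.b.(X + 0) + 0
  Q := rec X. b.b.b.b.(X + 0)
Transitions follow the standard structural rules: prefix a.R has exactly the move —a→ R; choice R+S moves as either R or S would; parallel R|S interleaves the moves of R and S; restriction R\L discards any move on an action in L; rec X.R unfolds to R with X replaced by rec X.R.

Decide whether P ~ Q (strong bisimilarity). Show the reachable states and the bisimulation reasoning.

bisimilar

Reachable graph of P (5 states):
  s0 = rec X. b.b.b.b.(X + 0) + 0 | -b-> s1
  s1 = b.b.b.((rec X. b.b.b.b.(X + 0) + 0) + 0) | -b-> s2
  s2 = b.b.((rec X. b.b.b.b.(X + 0) + 0) + 0) | -b-> s3
  s3 = b.((rec X. b.b.b.b.(X + 0) + 0) + 0) | -b-> s4
  s4 = (rec X. b.b.b.b.(X + 0) + 0) + 0 | -b-> s1
Reachable graph of Q (5 states):
  t0 = rec X. b.b.b.b.(X + 0) | -b-> t1
  t1 = b.b.b.((rec X. b.b.b.b.(X + 0)) + 0) | -b-> t2
  t2 = b.b.((rec X. b.b.b.b.(X + 0)) + 0) | -b-> t3
  t3 = b.((rec X. b.b.b.b.(X + 0)) + 0) | -b-> t4
  t4 = (rec X. b.b.b.b.(X + 0)) + 0 | -b-> t1
Bisimilarity quotient blocks:
  B0 = {s0, s1, s2, s3, s4, t0, t1, t2, t3, t4}
s0 ∈ B0, t0 ∈ B0 → same block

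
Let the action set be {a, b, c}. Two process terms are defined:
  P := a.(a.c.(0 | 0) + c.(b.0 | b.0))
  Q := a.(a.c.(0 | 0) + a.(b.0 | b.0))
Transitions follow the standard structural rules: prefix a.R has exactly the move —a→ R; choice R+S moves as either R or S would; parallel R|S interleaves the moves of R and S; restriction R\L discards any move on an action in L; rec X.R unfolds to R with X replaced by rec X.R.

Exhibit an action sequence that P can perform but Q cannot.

P's transition system — 7 states:
  p0 = a.(a.c.(0 | 0) + c.(b.0 | b.0)) :: =a=> p1
  p1 = a.c.(0 | 0) + c.(b.0 | b.0) :: =a=> p2, =c=> p3
  p2 = c.(0 | 0) :: =c=> p4
  p3 = b.0 | b.0 :: =b=> p5, =b=> p6
  p4 = 0 | 0 :: stopped
  p5 = 0 | b.0 :: =b=> p4
  p6 = b.0 | 0 :: =b=> p4
Q's transition system — 7 states:
  q0 = a.(a.c.(0 | 0) + a.(b.0 | b.0)) :: =a=> q1
  q1 = a.c.(0 | 0) + a.(b.0 | b.0) :: =a=> q2, =a=> q3
  q2 = b.0 | b.0 :: =b=> q4, =b=> q5
  q3 = c.(0 | 0) :: =c=> q6
  q4 = 0 | b.0 :: =b=> q6
  q5 = b.0 | 0 :: =b=> q6
  q6 = 0 | 0 :: stopped
Trace ⟨ac⟩ through P, begin at {p0}:
  [1] a ⇒ {p1}
  [2] c ⇒ {p3}
  ✓ P
Trace ⟨ac⟩ through Q, begin at {q0}:
  [1] a ⇒ {q1}
  [2] c ⇒ ∅ (Q stuck)

ac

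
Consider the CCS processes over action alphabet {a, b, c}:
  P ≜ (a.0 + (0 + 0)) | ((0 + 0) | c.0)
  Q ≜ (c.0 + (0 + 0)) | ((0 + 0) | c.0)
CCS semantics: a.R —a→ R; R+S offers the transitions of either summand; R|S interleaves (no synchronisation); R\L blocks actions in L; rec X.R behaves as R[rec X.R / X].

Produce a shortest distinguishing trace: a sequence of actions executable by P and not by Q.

Reachable graph of P (4 states):
  m0 = (a.0 + (0 + 0)) | ((0 + 0) | c.0) → —a→ m1, —c→ m2
  m1 = 0 | ((0 + 0) | c.0) → —c→ m3
  m2 = (a.0 + (0 + 0)) | ((0 + 0) | 0) → —a→ m3
  m3 = 0 | ((0 + 0) | 0) → stopped
Reachable graph of Q (4 states):
  n0 = (c.0 + (0 + 0)) | ((0 + 0) | c.0) → —c→ n1, —c→ n2
  n1 = (c.0 + (0 + 0)) | ((0 + 0) | 0) → —c→ n3
  n2 = 0 | ((0 + 0) | c.0) → —c→ n3
  n3 = 0 | ((0 + 0) | 0) → stopped
Run σ = ⟨a⟩ on P: start {m0}
  step 1 (a): {m1}
  P completes σ.
Run σ = ⟨a⟩ on Q: start {n0}
  step 1 (a): ∅ (Q stuck)

a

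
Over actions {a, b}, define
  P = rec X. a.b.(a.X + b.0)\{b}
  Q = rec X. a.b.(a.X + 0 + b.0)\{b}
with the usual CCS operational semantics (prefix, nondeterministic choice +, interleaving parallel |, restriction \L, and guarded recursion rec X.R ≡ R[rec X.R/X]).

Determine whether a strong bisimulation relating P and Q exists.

P's transition system — 5 states:
  s0 = rec X. a.b.(a.X + b.0)\{b} ⊢ --a--▸ s1
  s1 = b.(a.(rec X. a.b.(a.X + b.0)\{b}) + b.0)\{b} ⊢ --b--▸ s2
  s2 = (a.(rec X. a.b.(a.X + b.0)\{b}) + b.0)\{b} ⊢ --a--▸ s3
  s3 = (rec X. a.b.(a.X + b.0)\{b})\{b} ⊢ --a--▸ s4
  s4 = (b.(a.(rec X. a.b.(a.X + b.0)\{b}) + b.0)\{b})\{b} ⊢ (no moves)
Q's transition system — 5 states:
  t0 = rec X. a.b.(a.X + 0 + b.0)\{b} ⊢ --a--▸ t1
  t1 = b.(a.(rec X. a.b.(a.X + 0 + b.0)\{b}) + 0 + b.0)\{b} ⊢ --b--▸ t2
  t2 = (a.(rec X. a.b.(a.X + 0 + b.0)\{b}) + 0 + b.0)\{b} ⊢ --a--▸ t3
  t3 = (rec X. a.b.(a.X + 0 + b.0)\{b})\{b} ⊢ --a--▸ t4
  t4 = (b.(a.(rec X. a.b.(a.X + 0 + b.0)\{b}) + 0 + b.0)\{b})\{b} ⊢ (no moves)
Partition-refinement fixed point:
  B0 = {s0, t0}
  B1 = {s1, t1}
  B2 = {s2, t2}
  B3 = {s3, t3}
  B4 = {s4, t4}
s0 ∈ B0, t0 ∈ B0 → same block

bisimilar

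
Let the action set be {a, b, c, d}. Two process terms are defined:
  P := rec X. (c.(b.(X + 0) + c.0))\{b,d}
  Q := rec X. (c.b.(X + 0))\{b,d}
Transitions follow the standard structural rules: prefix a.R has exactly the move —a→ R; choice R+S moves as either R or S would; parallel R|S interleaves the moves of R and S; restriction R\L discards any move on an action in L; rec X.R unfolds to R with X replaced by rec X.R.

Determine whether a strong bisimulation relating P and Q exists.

Reachable graph of P (3 states):
  p0 = rec X. (c.(b.(X + 0) + c.0))\{b,d} has moves —c→ p1
  p1 = (b.((rec X. (c.(b.(X + 0) + c.0))\{b,d}) + 0) + c.0)\{b,d} has moves —c→ p2
  p2 = 0\{b,d} has moves ·
Reachable graph of Q (2 states):
  q0 = rec X. (c.b.(X + 0))\{b,d} has moves —c→ q1
  q1 = (b.((rec X. (c.b.(X + 0))\{b,d}) + 0))\{b,d} has moves ·
Coarsest stable partition (strong bisimilarity classes):
  B0 = {p0}
  B1 = {p1, q0}
  B2 = {p2, q1}
p0 ∈ B0, q0 ∈ B1 → different blocks

NO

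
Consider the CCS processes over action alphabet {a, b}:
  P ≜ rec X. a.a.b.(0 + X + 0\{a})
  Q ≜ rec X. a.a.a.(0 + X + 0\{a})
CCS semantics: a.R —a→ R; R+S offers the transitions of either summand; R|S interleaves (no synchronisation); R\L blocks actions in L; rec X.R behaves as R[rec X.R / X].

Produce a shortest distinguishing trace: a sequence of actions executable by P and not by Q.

LTS(P): 4 reachable states
  u0 = rec X. a.a.b.(0 + X + 0\{a}) | ··a··> u1
  u1 = a.b.(0 + (rec X. a.a.b.(0 + X + 0\{a})) + 0\{a}) | ··a··> u2
  u2 = b.(0 + (rec X. a.a.b.(0 + X + 0\{a})) + 0\{a}) | ··b··> u3
  u3 = 0 + (rec X. a.a.b.(0 + X + 0\{a})) + 0\{a} | ··a··> u1
LTS(Q): 4 reachable states
  v0 = rec X. a.a.a.(0 + X + 0\{a}) | ··a··> v1
  v1 = a.a.(0 + (rec X. a.a.a.(0 + X + 0\{a})) + 0\{a}) | ··a··> v2
  v2 = a.(0 + (rec X. a.a.a.(0 + X + 0\{a})) + 0\{a}) | ··a··> v3
  v3 = 0 + (rec X. a.a.a.(0 + X + 0\{a})) + 0\{a} | ··a··> v1
Trace ⟨aab⟩ through P, begin at {u0}:
  after a @ step 1: {u1}
  after a @ step 2: {u2}
  after b @ step 3: {u3}
  P completes σ.
Trace ⟨aab⟩ through Q, begin at {v0}:
  after a @ step 1: {v1}
  after a @ step 2: {v2}
  after b @ step 3: ∅ (Q stuck)

aab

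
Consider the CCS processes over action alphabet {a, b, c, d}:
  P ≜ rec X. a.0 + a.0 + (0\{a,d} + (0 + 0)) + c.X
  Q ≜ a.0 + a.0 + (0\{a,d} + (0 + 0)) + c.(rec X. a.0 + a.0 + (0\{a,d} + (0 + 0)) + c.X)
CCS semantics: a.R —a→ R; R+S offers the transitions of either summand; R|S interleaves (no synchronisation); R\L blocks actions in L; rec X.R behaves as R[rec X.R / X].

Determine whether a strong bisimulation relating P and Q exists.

bisimilar

Reachable graph of P (2 states):
  p0 = rec X. a.0 + a.0 + (0\{a,d} + (0 + 0)) + c.X :: --a--▸ p1, --c--▸ p0
  p1 = 0 :: ∅
Reachable graph of Q (3 states):
  q0 = a.0 + a.0 + (0\{a,d} + (0 + 0)) + c.(rec X. a.0 + a.0 + (0\{a,d} + (0 + 0)) + c.X) :: --a--▸ q1, --c--▸ q2
  q1 = 0 :: ∅
  q2 = rec X. a.0 + a.0 + (0\{a,d} + (0 + 0)) + c.X :: --a--▸ q1, --c--▸ q2
Bisimilarity quotient blocks:
  B0 = {p0, q0, q2}
  B1 = {p1, q1}
p0 ∈ B0, q0 ∈ B0 → same block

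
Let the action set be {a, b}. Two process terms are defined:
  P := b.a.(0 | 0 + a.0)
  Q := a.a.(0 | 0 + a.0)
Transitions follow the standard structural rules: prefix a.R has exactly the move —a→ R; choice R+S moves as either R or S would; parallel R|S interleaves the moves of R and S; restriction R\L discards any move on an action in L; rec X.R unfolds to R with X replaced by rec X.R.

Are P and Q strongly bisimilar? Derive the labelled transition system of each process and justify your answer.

LTS(P): 4 reachable states
  p0 = b.a.(0 | 0 + a.0) | ··b··> p1
  p1 = a.(0 | 0 + a.0) | ··a··> p2
  p2 = 0 | 0 + a.0 | ··a··> p3
  p3 = 0 | ∅
LTS(Q): 4 reachable states
  q0 = a.a.(0 | 0 + a.0) | ··a··> q1
  q1 = a.(0 | 0 + a.0) | ··a··> q2
  q2 = 0 | 0 + a.0 | ··a··> q3
  q3 = 0 | ∅
Partition-refinement fixed point:
  B0 = {p0}
  B1 = {p1, q1}
  B2 = {p2, q2}
  B3 = {p3, q3}
  B4 = {q0}
p0 ∈ B0, q0 ∈ B4 → different blocks

not bisimilar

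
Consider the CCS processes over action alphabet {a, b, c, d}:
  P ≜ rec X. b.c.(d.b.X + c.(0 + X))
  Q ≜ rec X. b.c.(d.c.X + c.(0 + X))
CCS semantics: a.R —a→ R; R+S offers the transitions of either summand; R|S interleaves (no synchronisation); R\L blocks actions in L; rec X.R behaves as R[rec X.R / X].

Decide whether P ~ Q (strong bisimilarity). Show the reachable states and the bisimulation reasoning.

P's transition system — 5 states:
  u0 = rec X. b.c.(d.b.X + c.(0 + X)) has moves ··b··> u1
  u1 = c.(d.b.(rec X. b.c.(d.b.X + c.(0 + X))) + c.(0 + (rec X. b.c.(d.b.X + c.(0 + X))))) has moves ··c··> u2
  u2 = d.b.(rec X. b.c.(d.b.X + c.(0 + X))) + c.(0 + (rec X. b.c.(d.b.X + c.(0 + X)))) has moves ··c··> u3, ··d··> u4
  u3 = 0 + (rec X. b.c.(d.b.X + c.(0 + X))) has moves ··b··> u1
  u4 = b.(rec X. b.c.(d.b.X + c.(0 + X))) has moves ··b··> u0
Q's transition system — 5 states:
  v0 = rec X. b.c.(d.c.X + c.(0 + X)) has moves ··b··> v1
  v1 = c.(d.c.(rec X. b.c.(d.c.X + c.(0 + X))) + c.(0 + (rec X. b.c.(d.c.X + c.(0 + X))))) has moves ··c··> v2
  v2 = d.c.(rec X. b.c.(d.c.X + c.(0 + X))) + c.(0 + (rec X. b.c.(d.c.X + c.(0 + X)))) has moves ··c··> v3, ··d··> v4
  v3 = 0 + (rec X. b.c.(d.c.X + c.(0 + X))) has moves ··b··> v1
  v4 = c.(rec X. b.c.(d.c.X + c.(0 + X))) has moves ··c··> v0
Partition-refinement fixed point:
  B0 = {u0, u3}
  B1 = {u1}
  B2 = {u2}
  B3 = {u4}
  B4 = {v0, v3}
  B5 = {v1}
  B6 = {v2}
  B7 = {v4}
u0 ∈ B0, v0 ∈ B4 → different blocks

P ≁ Q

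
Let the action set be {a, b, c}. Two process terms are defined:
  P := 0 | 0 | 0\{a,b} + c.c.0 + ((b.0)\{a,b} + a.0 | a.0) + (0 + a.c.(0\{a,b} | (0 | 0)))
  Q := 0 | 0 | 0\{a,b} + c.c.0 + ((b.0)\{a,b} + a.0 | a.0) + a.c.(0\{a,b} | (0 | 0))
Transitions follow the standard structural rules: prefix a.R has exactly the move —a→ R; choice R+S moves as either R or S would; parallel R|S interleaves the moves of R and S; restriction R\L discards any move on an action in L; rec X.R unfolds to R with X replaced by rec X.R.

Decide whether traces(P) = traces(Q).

traces(P) = traces(Q)

P's transition system — 8 states:
  m0 = 0 | 0 | 0\{a,b} + c.c.0 + ((b.0)\{a,b} + a.0 | a.0) + (0 + a.c.(0\{a,b} | (0 | 0))) has moves ··a··> m1, ··a··> m2, ··a··> m3, ··c··> m4
  m1 = 0 | a.0 has moves ··a··> m5
  m2 = a.0 | 0 has moves ··a··> m5
  m3 = c.(0\{a,b} | (0 | 0)) has moves ··c··> m6
  m4 = c.0 has moves ··c··> m7
  m5 = 0 | 0 has moves ·
  m6 = 0\{a,b} | (0 | 0) has moves ·
  m7 = 0 has moves ·
Q's transition system — 8 states:
  n0 = 0 | 0 | 0\{a,b} + c.c.0 + ((b.0)\{a,b} + a.0 | a.0) + a.c.(0\{a,b} | (0 | 0)) has moves ··a··> n1, ··a··> n2, ··a··> n3, ··c··> n4
  n1 = 0 | a.0 has moves ··a··> n5
  n2 = a.0 | 0 has moves ··a··> n5
  n3 = c.(0\{a,b} | (0 | 0)) has moves ··c··> n6
  n4 = c.0 has moves ··c··> n7
  n5 = 0 | 0 has moves ·
  n6 = 0\{a,b} | (0 | 0) has moves ·
  n7 = 0 has moves ·
Bisimilarity quotient blocks:
  B0 = {m0, n0}
  B1 = {m3, m4, n3, n4}
  B2 = {m5, m6, m7, n5, n6, n7}
  B3 = {m1, m2, n1, n2}
m0 ∈ B0, n0 ∈ B0 → same block
Bisimilar ⇒ trace-equivalent.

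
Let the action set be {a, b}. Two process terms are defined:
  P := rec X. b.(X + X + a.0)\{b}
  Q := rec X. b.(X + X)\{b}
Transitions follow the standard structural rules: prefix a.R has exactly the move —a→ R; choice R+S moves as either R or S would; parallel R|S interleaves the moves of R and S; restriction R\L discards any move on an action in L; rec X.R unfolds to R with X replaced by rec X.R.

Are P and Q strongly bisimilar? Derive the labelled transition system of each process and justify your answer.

P's transition system — 3 states:
  m0 = rec X. b.(X + X + a.0)\{b} | -b-> m1
  m1 = ((rec X. b.(X + X + a.0)\{b}) + (rec X. b.(X + X + a.0)\{b}) + a.0)\{b} | -a-> m2
  m2 = 0\{b} | stopped
Q's transition system — 2 states:
  n0 = rec X. b.(X + X)\{b} | -b-> n1
  n1 = ((rec X. b.(X + X)\{b}) + (rec X. b.(X + X)\{b}))\{b} | stopped
Partition-refinement fixed point:
  B0 = {m0}
  B1 = {m1}
  B2 = {m2, n1}
  B3 = {n0}
m0 ∈ B0, n0 ∈ B3 → different blocks

P ≁ Q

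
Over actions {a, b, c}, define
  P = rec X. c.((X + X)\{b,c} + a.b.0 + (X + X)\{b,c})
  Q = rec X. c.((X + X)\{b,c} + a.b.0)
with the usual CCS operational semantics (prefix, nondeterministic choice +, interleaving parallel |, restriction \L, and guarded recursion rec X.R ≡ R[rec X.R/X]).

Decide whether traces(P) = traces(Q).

YES

P's transition system — 4 states:
  u0 = rec X. c.((X + X)\{b,c} + a.b.0 + (X + X)\{b,c}) | -c-> u1
  u1 = ((rec X. c.((X + X)\{b,c} + a.b.0 + (X + X)\{b,c})) + (rec X. c.((X + X)\{b,c} + a.b.0 + (X + X)\{b,c})))\{b,c} + a.b.0 + ((rec X. c.((X + X)\{b,c} + a.b.0 + (X + X)\{b,c})) + (rec X. c.((X + X)\{b,c} + a.b.0 + (X + X)\{b,c})))\{b,c} | -a-> u2
  u2 = b.0 | -b-> u3
  u3 = 0 | stopped
Q's transition system — 4 states:
  v0 = rec X. c.((X + X)\{b,c} + a.b.0) | -c-> v1
  v1 = ((rec X. c.((X + X)\{b,c} + a.b.0)) + (rec X. c.((X + X)\{b,c} + a.b.0)))\{b,c} + a.b.0 | -a-> v2
  v2 = b.0 | -b-> v3
  v3 = 0 | stopped
Partition-refinement fixed point:
  B0 = {u0, v0}
  B1 = {u1, v1}
  B2 = {u2, v2}
  B3 = {u3, v3}
u0 ∈ B0, v0 ∈ B0 → same block
Bisimilar ⇒ trace-equivalent.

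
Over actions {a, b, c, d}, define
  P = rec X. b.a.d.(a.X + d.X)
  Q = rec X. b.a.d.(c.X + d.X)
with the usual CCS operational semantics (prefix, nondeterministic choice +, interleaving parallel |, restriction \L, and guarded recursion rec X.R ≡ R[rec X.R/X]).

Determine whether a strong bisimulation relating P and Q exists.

P's transition system — 4 states:
  u0 = rec X. b.a.d.(a.X + d.X) | ··b··> u1
  u1 = a.d.(a.(rec X. b.a.d.(a.X + d.X)) + d.(rec X. b.a.d.(a.X + d.X))) | ··a··> u2
  u2 = d.(a.(rec X. b.a.d.(a.X + d.X)) + d.(rec X. b.a.d.(a.X + d.X))) | ··d··> u3
  u3 = a.(rec X. b.a.d.(a.X + d.X)) + d.(rec X. b.a.d.(a.X + d.X)) | ··a··> u0, ··d··> u0
Q's transition system — 4 states:
  v0 = rec X. b.a.d.(c.X + d.X) | ··b··> v1
  v1 = a.d.(c.(rec X. b.a.d.(c.X + d.X)) + d.(rec X. b.a.d.(c.X + d.X))) | ··a··> v2
  v2 = d.(c.(rec X. b.a.d.(c.X + d.X)) + d.(rec X. b.a.d.(c.X + d.X))) | ··d··> v3
  v3 = c.(rec X. b.a.d.(c.X + d.X)) + d.(rec X. b.a.d.(c.X + d.X)) | ··c··> v0, ··d··> v0
Partition-refinement fixed point:
  B0 = {u0}
  B1 = {u1}
  B2 = {u2}
  B3 = {u3}
  B4 = {v0}
  B5 = {v1}
  B6 = {v2}
  B7 = {v3}
u0 ∈ B0, v0 ∈ B4 → different blocks

not bisimilar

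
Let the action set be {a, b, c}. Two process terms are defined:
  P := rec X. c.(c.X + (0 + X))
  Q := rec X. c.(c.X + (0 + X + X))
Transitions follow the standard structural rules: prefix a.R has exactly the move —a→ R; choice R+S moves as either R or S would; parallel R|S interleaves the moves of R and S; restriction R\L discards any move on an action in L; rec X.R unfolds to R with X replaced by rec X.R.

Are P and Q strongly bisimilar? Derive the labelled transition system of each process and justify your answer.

LTS(P): 2 reachable states
  u0 = rec X. c.(c.X + (0 + X)) | =c=> u1
  u1 = c.(rec X. c.(c.X + (0 + X))) + (0 + (rec X. c.(c.X + (0 + X)))) | =c=> u0, =c=> u1
LTS(Q): 2 reachable states
  v0 = rec X. c.(c.X + (0 + X + X)) | =c=> v1
  v1 = c.(rec X. c.(c.X + (0 + X + X))) + (0 + (rec X. c.(c.X + (0 + X + X))) + (rec X. c.(c.X + (0 + X + X)))) | =c=> v0, =c=> v1
Coarsest stable partition (strong bisimilarity classes):
  B0 = {u0, u1, v0, v1}
u0 ∈ B0, v0 ∈ B0 → same block

bisimilar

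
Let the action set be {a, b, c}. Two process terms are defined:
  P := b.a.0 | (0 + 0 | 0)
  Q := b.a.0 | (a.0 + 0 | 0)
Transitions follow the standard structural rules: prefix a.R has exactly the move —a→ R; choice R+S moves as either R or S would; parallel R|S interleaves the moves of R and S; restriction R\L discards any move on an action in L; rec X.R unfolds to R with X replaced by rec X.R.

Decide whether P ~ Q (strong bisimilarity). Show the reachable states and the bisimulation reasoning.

LTS(P): 3 reachable states
  m0 = b.a.0 | (0 + 0 | 0) | =b=> m1
  m1 = a.0 | (0 + 0 | 0) | =a=> m2
  m2 = 0 | (0 + 0 | 0) | (no moves)
LTS(Q): 6 reachable states
  n0 = b.a.0 | (a.0 + 0 | 0) | =a=> n1, =b=> n2
  n1 = b.a.0 | 0 | =b=> n3
  n2 = a.0 | (a.0 + 0 | 0) | =a=> n3, =a=> n4
  n3 = a.0 | 0 | =a=> n5
  n4 = 0 | (a.0 + 0 | 0) | =a=> n5
  n5 = 0 | 0 | (no moves)
Partition-refinement fixed point:
  B0 = {m0, n1}
  B1 = {m1, n3, n4}
  B2 = {m2, n5}
  B3 = {n0}
  B4 = {n2}
m0 ∈ B0, n0 ∈ B3 → different blocks

not bisimilar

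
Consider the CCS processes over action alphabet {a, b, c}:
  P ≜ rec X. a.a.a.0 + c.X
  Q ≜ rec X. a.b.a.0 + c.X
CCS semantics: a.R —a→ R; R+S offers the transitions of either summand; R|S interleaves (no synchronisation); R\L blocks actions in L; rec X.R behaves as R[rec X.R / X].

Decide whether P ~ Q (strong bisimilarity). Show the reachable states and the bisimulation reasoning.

P's transition system — 4 states:
  p0 = rec X. a.a.a.0 + c.X | ··a··> p1, ··c··> p0
  p1 = a.a.0 | ··a··> p2
  p2 = a.0 | ··a··> p3
  p3 = 0 | ·
Q's transition system — 4 states:
  q0 = rec X. a.b.a.0 + c.X | ··a··> q1, ··c··> q0
  q1 = b.a.0 | ··b··> q2
  q2 = a.0 | ··a··> q3
  q3 = 0 | ·
Coarsest stable partition (strong bisimilarity classes):
  B0 = {p0}
  B1 = {p1}
  B2 = {p2, q2}
  B3 = {p3, q3}
  B4 = {q0}
  B5 = {q1}
p0 ∈ B0, q0 ∈ B4 → different blocks

NO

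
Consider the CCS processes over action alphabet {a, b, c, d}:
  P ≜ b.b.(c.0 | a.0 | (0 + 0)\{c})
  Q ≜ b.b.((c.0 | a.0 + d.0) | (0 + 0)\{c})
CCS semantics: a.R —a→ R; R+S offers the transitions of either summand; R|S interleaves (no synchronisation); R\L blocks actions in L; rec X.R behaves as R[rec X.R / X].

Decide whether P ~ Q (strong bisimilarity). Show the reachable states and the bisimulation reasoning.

LTS(P): 6 reachable states
  s0 = b.b.(c.0 | a.0 | (0 + 0)\{c}) → -b-> s1
  s1 = b.(c.0 | a.0 | (0 + 0)\{c}) → -b-> s2
  s2 = c.0 | a.0 | (0 + 0)\{c} → -a-> s3, -c-> s4
  s3 = c.0 | 0 | (0 + 0)\{c} → -c-> s5
  s4 = 0 | a.0 | (0 + 0)\{c} → -a-> s5
  s5 = 0 | 0 | (0 + 0)\{c} → ∅
LTS(Q): 7 reachable states
  t0 = b.b.((c.0 | a.0 + d.0) | (0 + 0)\{c}) → -b-> t1
  t1 = b.((c.0 | a.0 + d.0) | (0 + 0)\{c}) → -b-> t2
  t2 = (c.0 | a.0 + d.0) | (0 + 0)\{c} → -a-> t3, -c-> t4, -d-> t5
  t3 = c.0 | 0 | (0 + 0)\{c} → -c-> t6
  t4 = 0 | a.0 | (0 + 0)\{c} → -a-> t6
  t5 = 0 | (0 + 0)\{c} → ∅
  t6 = 0 | 0 | (0 + 0)\{c} → ∅
Coarsest stable partition (strong bisimilarity classes):
  B0 = {s0}
  B1 = {s1}
  B2 = {s2}
  B3 = {s3, t3}
  B4 = {s5, t5, t6}
  B5 = {s4, t4}
  B6 = {t0}
  B7 = {t1}
  B8 = {t2}
s0 ∈ B0, t0 ∈ B6 → different blocks

P ≁ Q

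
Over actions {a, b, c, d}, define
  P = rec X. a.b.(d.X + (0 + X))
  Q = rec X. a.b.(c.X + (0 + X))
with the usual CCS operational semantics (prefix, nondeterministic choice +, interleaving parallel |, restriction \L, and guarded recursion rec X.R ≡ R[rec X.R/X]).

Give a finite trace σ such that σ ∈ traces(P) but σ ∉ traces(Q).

abd

LTS(P): 3 reachable states
  m0 = rec X. a.b.(d.X + (0 + X)) → —a→ m1
  m1 = b.(d.(rec X. a.b.(d.X + (0 + X))) + (0 + (rec X. a.b.(d.X + (0 + X))))) → —b→ m2
  m2 = d.(rec X. a.b.(d.X + (0 + X))) + (0 + (rec X. a.b.(d.X + (0 + X)))) → —a→ m1, —d→ m0
LTS(Q): 3 reachable states
  n0 = rec X. a.b.(c.X + (0 + X)) → —a→ n1
  n1 = b.(c.(rec X. a.b.(c.X + (0 + X))) + (0 + (rec X. a.b.(c.X + (0 + X))))) → —b→ n2
  n2 = c.(rec X. a.b.(c.X + (0 + X))) + (0 + (rec X. a.b.(c.X + (0 + X)))) → —a→ n1, —c→ n0
Run σ = ⟨abd⟩ on P: start {m0}
  [1] a ⇒ {m1}
  [2] b ⇒ {m2}
  [3] d ⇒ {m0}
  — P admits the full trace.
Run σ = ⟨abd⟩ on Q: start {n0}
  [1] a ⇒ {n1}
  [2] b ⇒ {n2}
  [3] d ⇒ ∅ (Q stuck)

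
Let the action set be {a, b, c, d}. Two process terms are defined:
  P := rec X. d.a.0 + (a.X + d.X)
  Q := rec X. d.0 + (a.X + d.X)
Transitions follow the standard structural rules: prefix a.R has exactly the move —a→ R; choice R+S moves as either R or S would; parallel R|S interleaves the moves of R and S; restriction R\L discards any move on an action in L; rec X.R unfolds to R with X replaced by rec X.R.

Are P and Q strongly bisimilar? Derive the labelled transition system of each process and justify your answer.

P's transition system — 3 states:
  s0 = rec X. d.a.0 + (a.X + d.X) ⊢ --a--▸ s0, --d--▸ s0, --d--▸ s1
  s1 = a.0 ⊢ --a--▸ s2
  s2 = 0 ⊢ ·
Q's transition system — 2 states:
  t0 = rec X. d.0 + (a.X + d.X) ⊢ --a--▸ t0, --d--▸ t0, --d--▸ t1
  t1 = 0 ⊢ ·
Coarsest stable partition (strong bisimilarity classes):
  B0 = {s0}
  B1 = {s1}
  B2 = {s2, t1}
  B3 = {t0}
s0 ∈ B0, t0 ∈ B3 → different blocks

not bisimilar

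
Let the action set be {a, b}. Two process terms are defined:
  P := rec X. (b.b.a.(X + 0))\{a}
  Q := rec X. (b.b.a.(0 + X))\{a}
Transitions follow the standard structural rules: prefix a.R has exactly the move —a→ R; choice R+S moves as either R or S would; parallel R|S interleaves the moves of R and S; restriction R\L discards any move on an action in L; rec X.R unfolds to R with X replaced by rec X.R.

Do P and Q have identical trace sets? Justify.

YES

P's transition system — 3 states:
  u0 = rec X. (b.b.a.(X + 0))\{a} has moves -b-> u1
  u1 = (b.a.((rec X. (b.b.a.(X + 0))\{a}) + 0))\{a} has moves -b-> u2
  u2 = (a.((rec X. (b.b.a.(X + 0))\{a}) + 0))\{a} has moves (no moves)
Q's transition system — 3 states:
  v0 = rec X. (b.b.a.(0 + X))\{a} has moves -b-> v1
  v1 = (b.a.(0 + (rec X. (b.b.a.(0 + X))\{a})))\{a} has moves -b-> v2
  v2 = (a.(0 + (rec X. (b.b.a.(0 + X))\{a})))\{a} has moves (no moves)
Coarsest stable partition (strong bisimilarity classes):
  B0 = {u0, v0}
  B1 = {u1, v1}
  B2 = {u2, v2}
u0 ∈ B0, v0 ∈ B0 → same block
Bisimilar ⇒ trace-equivalent.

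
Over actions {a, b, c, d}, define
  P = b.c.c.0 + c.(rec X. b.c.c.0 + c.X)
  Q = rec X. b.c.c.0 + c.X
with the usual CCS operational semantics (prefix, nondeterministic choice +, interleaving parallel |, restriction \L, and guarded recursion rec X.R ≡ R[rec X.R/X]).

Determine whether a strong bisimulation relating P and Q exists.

Reachable graph of P (5 states):
  s0 = b.c.c.0 + c.(rec X. b.c.c.0 + c.X) has moves =b=> s1, =c=> s2
  s1 = c.c.0 has moves =c=> s3
  s2 = rec X. b.c.c.0 + c.X has moves =b=> s1, =c=> s2
  s3 = c.0 has moves =c=> s4
  s4 = 0 has moves ∅
Reachable graph of Q (4 states):
  t0 = rec X. b.c.c.0 + c.X has moves =b=> t1, =c=> t0
  t1 = c.c.0 has moves =c=> t2
  t2 = c.0 has moves =c=> t3
  t3 = 0 has moves ∅
Partition-refinement fixed point:
  B0 = {s0, s2, t0}
  B1 = {s1, t1}
  B2 = {s3, t2}
  B3 = {s4, t3}
s0 ∈ B0, t0 ∈ B0 → same block

YES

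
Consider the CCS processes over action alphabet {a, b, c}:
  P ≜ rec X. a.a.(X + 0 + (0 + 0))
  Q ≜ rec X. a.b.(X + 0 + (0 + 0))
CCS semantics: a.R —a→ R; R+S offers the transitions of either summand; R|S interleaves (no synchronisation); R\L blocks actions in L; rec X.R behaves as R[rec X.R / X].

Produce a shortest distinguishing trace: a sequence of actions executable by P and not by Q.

aa

P's transition system — 3 states:
  m0 = rec X. a.a.(X + 0 + (0 + 0)) | -a-> m1
  m1 = a.((rec X. a.a.(X + 0 + (0 + 0))) + 0 + (0 + 0)) | -a-> m2
  m2 = (rec X. a.a.(X + 0 + (0 + 0))) + 0 + (0 + 0) | -a-> m1
Q's transition system — 3 states:
  n0 = rec X. a.b.(X + 0 + (0 + 0)) | -a-> n1
  n1 = b.((rec X. a.b.(X + 0 + (0 + 0))) + 0 + (0 + 0)) | -b-> n2
  n2 = (rec X. a.b.(X + 0 + (0 + 0))) + 0 + (0 + 0) | -a-> n1
Trace ⟨aa⟩ through P, begin at {m0}:
  step 1 (a): {m1}
  step 2 (a): {m2}
  P completes σ.
Trace ⟨aa⟩ through Q, begin at {n0}:
  step 1 (a): {n1}
  step 2 (a): ∅ (Q stuck)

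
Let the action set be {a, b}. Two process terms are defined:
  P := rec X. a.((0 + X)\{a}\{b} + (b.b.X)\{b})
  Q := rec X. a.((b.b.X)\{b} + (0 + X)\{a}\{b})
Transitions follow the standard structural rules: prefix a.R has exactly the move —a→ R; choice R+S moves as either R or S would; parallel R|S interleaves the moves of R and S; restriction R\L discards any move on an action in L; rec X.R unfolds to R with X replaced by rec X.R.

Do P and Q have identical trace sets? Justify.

Reachable graph of P (2 states):
  m0 = rec X. a.((0 + X)\{a}\{b} + (b.b.X)\{b}) ⊢ —a→ m1
  m1 = (0 + (rec X. a.((0 + X)\{a}\{b} + (b.b.X)\{b})))\{a}\{b} + (b.b.(rec X. a.((0 + X)\{a}\{b} + (b.b.X)\{b})))\{b} ⊢ ∅
Reachable graph of Q (2 states):
  n0 = rec X. a.((b.b.X)\{b} + (0 + X)\{a}\{b}) ⊢ —a→ n1
  n1 = (b.b.(rec X. a.((b.b.X)\{b} + (0 + X)\{a}\{b})))\{b} + (0 + (rec X. a.((b.b.X)\{b} + (0 + X)\{a}\{b})))\{a}\{b} ⊢ ∅
Partition-refinement fixed point:
  B0 = {m0, n0}
  B1 = {m1, n1}
m0 ∈ B0, n0 ∈ B0 → same block
Bisimilar ⇒ trace-equivalent.

trace-equivalent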